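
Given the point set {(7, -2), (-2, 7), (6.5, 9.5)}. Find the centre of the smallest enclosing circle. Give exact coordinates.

(159/44, 159/44)

Call the three points A, B, C in the order given.
Side lengths²: AB² = 162, AC² = 132.5, BC² = 78.5.
Since AB² = 162 < 132.5 + 78.5 = 211, the triangle is acute, so the smallest enclosing circle is the circumcircle.
Circumcentre = (159/44, 159/44), r² = 41605/968.
Centre = (159/44, 159/44).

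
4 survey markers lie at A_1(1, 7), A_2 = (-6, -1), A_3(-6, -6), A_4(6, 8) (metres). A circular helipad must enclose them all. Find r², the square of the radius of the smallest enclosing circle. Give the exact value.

85

By Welzl's lemma the MEC is supported by two points (diametrically opposite) or three points (on a circumcircle).
The farthest pair is A_3–A_4 with squared distance 340. The circle on this segment as diameter has centre (0, 1) and r² = 340/4 = 85.
Check A_1: distance² to centre = 37 ≤ 85, so it lies inside.
All remaining points lie in this disk, and no smaller disk contains both endpoints, so this is the minimum enclosing circle.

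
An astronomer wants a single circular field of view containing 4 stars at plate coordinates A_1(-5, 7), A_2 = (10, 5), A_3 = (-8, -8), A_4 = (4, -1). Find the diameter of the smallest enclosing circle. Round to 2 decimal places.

The farthest pair is A_2–A_3 with squared distance 493. The circle on this segment as diameter has centre (1, -1.5) and r² = 493/4 = 123.25.
Check A_1: distance² to centre = 108.25 ≤ 123.25, so it lies inside.
All remaining points lie in this disk, and no smaller disk contains both endpoints, so this is the minimum enclosing circle.
Diameter = 2r = 2√(123.25) ≈ 22.20.

22.20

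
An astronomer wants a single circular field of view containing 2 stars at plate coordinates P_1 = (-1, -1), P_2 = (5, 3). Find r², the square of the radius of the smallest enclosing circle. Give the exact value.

The smallest circle enclosing two points has them as diameter endpoints.
Centre = midpoint = (2, 1); r² = |P_1P_2|²/4 = 52/4 = 13.

13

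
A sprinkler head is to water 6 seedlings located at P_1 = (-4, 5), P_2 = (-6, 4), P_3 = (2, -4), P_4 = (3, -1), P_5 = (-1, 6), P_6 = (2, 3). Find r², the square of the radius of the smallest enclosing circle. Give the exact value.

The minimum enclosing circle is determined by three boundary points: P_2, P_3, P_5.
Their circumcentre is (-23/14, 5/14) with r² = 3161/98.
The farthest remaining point P_1 is at distance² 2657/98 ≤ 3161/98.

3161/98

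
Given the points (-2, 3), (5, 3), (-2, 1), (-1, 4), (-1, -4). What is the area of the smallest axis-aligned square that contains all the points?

64

The bounding box has width 7 and height 8.
An axis-aligned square enclosing the set must have side ≥ max(width, height).
So the minimum side is max(7, 8) = 8.
Area = 8² = 64.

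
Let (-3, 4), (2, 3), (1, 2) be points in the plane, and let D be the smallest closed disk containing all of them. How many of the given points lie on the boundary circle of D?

2

Call the three points A, B, C in the order given.
Side lengths²: AB² = 26, AC² = 20, BC² = 2.
Since AB² = 26 ≥ 20 + 2 = 22, the angle opposite AB is not acute, so the smallest enclosing circle has AB as diameter.
Centre = midpoint of AB = (-0.5, 3.5), r² = 26/4 = 6.5.
The points at distance exactly r from the centre are (-3, 4), (2, 3) — 2 points.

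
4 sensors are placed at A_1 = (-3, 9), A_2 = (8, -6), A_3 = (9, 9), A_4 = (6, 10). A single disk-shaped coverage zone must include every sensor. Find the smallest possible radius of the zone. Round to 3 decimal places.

The minimum enclosing circle of a finite set is fixed by two of the points (as a diameter) or three (as a circumcircle).
The minimum enclosing circle is determined by three boundary points: A_1, A_2, A_3.
Their circumcentre is (3, 28/15) with r² = 19549/225.
The farthest remaining point A_4 is at distance² 16909/225 ≤ 19549/225.
r = √(19549/225) ≈ 9.321.

9.321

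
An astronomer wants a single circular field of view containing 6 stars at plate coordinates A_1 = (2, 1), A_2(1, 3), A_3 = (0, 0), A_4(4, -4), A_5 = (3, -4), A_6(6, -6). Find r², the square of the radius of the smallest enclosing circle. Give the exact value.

The minimum enclosing circle of a finite set is fixed by two of the points (as a diameter) or three (as a circumcircle).
The farthest pair is A_2–A_6 with squared distance 106. The circle on this segment as diameter has centre (3.5, -1.5) and r² = 106/4 = 26.5.
Check A_1: distance² to centre = 8.5 ≤ 26.5, so it lies inside.
All remaining points lie in this disk, and no smaller disk contains both endpoints, so this is the minimum enclosing circle.

26.5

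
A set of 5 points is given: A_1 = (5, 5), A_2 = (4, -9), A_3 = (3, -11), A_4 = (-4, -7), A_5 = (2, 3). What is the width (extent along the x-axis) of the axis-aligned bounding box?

max x = 5, min x = -4, so width = 9.

9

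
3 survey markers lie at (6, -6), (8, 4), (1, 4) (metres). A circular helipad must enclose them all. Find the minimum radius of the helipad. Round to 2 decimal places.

5.70

Call the three points A, B, C in the order given.
Side lengths²: AB² = 104, AC² = 125, BC² = 49.
Since AC² = 125 < 104 + 49 = 153, the triangle is acute, so the smallest enclosing circle is the circumcircle.
Circumcentre = (4.5, -0.5), r² = 32.5.
r = √(32.5) ≈ 5.70.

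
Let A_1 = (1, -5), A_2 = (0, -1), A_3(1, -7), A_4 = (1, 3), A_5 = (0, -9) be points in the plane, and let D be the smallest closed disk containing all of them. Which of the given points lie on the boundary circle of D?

A_4, A_5

A smallest enclosing disk is always determined by at most three of the input points on its boundary.
The farthest pair is A_4–A_5 with squared distance 145. The circle on this segment as diameter has centre (0.5, -3) and r² = 145/4 = 36.25.
Check A_1: distance² to centre = 4.25 ≤ 36.25, so it lies inside.
All remaining points lie in this disk, and no smaller disk contains both endpoints, so this is the minimum enclosing circle.
The points at distance exactly r from the centre are A_4, A_5 — 2 points.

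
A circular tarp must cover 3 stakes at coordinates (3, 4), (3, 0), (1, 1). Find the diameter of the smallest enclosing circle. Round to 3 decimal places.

4.031

Call the three points A, B, C in the order given.
Side lengths²: AB² = 16, AC² = 13, BC² = 5.
Since AB² = 16 < 13 + 5 = 18, the triangle is acute, so the smallest enclosing circle is the circumcircle.
Circumcentre = (2.75, 2), r² = 4.0625.
Diameter = 2r = 2√(4.0625) ≈ 4.031.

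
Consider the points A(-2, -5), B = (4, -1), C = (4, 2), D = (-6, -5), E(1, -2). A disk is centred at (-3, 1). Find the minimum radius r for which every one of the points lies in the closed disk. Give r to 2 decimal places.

7.28

The required radius is the distance from (-3, 1) to the farthest point.
Squared distances: 37, 53, 50, 45, 25.
Maximum is 53, attained at B.
r = √53 ≈ 7.28.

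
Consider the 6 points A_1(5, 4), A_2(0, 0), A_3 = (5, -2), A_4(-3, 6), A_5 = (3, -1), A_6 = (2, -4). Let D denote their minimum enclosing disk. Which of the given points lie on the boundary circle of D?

A_3, A_4, A_6

By Welzl's lemma the MEC is supported by two points (diametrically opposite) or three points (on a circumcircle).
The minimum enclosing circle is determined by three boundary points: A_3, A_4, A_6.
Their circumcentre is (0.5, 1.5) with r² = 32.5.
The farthest remaining point A_1 is at distance² 26.5 ≤ 32.5.
The points at distance exactly r from the centre are A_3, A_4, A_6 — 3 points.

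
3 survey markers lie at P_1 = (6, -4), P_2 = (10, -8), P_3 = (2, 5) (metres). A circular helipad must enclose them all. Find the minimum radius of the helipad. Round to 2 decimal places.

Side lengths²: P_1P_2² = 32, P_1P_3² = 97, P_2P_3² = 233.
Since P_2P_3² = 233 ≥ 97 + 32 = 129, the angle opposite P_2P_3 is not acute, so the smallest enclosing circle has P_2P_3 as diameter.
Centre = midpoint of P_2P_3 = (6, -1.5), r² = 233/4 = 58.25.
r = √(58.25) ≈ 7.63.

7.63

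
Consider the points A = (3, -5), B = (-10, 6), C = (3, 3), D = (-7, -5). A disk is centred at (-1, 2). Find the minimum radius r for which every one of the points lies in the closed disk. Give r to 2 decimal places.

The required radius is the distance from (-1, 2) to the farthest point.
Squared distances: 65, 97, 17, 85.
Maximum is 97, attained at B.
r = √97 ≈ 9.85.

9.85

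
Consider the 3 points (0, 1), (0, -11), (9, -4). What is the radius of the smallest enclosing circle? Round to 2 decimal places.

Call the three points A, B, C in the order given.
Side lengths²: AB² = 144, AC² = 106, BC² = 130.
Since AB² = 144 < 130 + 106 = 236, the triangle is acute, so the smallest enclosing circle is the circumcircle.
Circumcentre = (23/9, -5), r² = 3445/81.
r = √(3445/81) ≈ 6.52.

6.52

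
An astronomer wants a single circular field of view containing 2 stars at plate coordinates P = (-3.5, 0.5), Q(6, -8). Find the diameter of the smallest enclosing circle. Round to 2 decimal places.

12.75

The smallest circle enclosing two points has them as diameter endpoints.
Centre = midpoint = (1.25, -3.75); r² = |PQ|²/4 = 162.5/4 = 40.625.
Diameter = 2r = 2√(40.625) ≈ 12.75.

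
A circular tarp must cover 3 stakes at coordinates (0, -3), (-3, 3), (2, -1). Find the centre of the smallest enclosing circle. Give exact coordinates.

Call the three points A, B, C in the order given.
Side lengths²: AB² = 45, AC² = 8, BC² = 41.
Since AB² = 45 < 41 + 8 = 49, the triangle is acute, so the smallest enclosing circle is the circumcircle.
Circumcentre = (-7/6, 1/6), r² = 205/18.
Centre = (-7/6, 1/6).

(-7/6, 1/6)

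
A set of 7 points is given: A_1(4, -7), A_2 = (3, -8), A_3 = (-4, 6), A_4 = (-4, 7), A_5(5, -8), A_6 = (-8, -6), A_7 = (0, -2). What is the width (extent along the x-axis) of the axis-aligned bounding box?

max x = 5, min x = -8, so width = 13.

13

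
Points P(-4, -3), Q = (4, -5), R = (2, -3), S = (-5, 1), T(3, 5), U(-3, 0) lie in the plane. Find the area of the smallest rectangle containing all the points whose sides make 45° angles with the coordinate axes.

112.5

In coordinates u = x + y, v = x − y the rectangle is axis-aligned; the map (x,y)→(u,v) scales areas by 2.
u-values: -7, -1, -1, -4, 8, -3; range = 8 − (-7) = 15.
v-values: -1, 9, 5, -6, -2, -3; range = 9 − (-6) = 15.
Area = (15 × 15) / 2 = 112.5.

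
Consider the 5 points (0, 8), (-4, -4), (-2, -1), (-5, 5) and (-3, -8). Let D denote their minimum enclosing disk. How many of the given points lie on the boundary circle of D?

The farthest pair is (0, 8)–(-3, -8) with squared distance 265. The circle on this segment as diameter has centre (-1.5, 0) and r² = 265/4 = 66.25.
Check (-4, -4): distance² to centre = 22.25 ≤ 66.25, so it lies inside.
All remaining points lie in this disk, and no smaller disk contains both endpoints, so this is the minimum enclosing circle.
The points at distance exactly r from the centre are (0, 8), (-3, -8) — 2 points.

2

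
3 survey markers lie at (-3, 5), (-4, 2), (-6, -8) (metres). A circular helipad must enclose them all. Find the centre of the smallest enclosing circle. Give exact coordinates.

Call the three points A, B, C in the order given.
Side lengths²: AB² = 10, AC² = 178, BC² = 104.
Since AC² = 178 ≥ 104 + 10 = 114, the angle opposite AC is not acute, so the smallest enclosing circle has AC as diameter.
Centre = midpoint of AC = (-4.5, -1.5), r² = 178/4 = 44.5.
Centre = (-4.5, -1.5).

(-4.5, -1.5)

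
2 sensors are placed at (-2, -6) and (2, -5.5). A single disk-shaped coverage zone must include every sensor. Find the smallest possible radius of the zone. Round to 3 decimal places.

2.016

The smallest circle enclosing two points has them as diameter endpoints.
Centre = midpoint = (0, -5.75); r² = |(-2, -6)−(2, -5.5)|²/4 = 16.25/4 = 4.0625.
r = √(4.0625) ≈ 2.016.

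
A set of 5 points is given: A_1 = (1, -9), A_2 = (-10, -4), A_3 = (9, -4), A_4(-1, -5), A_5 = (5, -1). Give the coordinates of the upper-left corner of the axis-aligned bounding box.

x-range [-10, 9], y-range [-9, -1].
The upper-left corner is (-10, -1).

(-10, -1)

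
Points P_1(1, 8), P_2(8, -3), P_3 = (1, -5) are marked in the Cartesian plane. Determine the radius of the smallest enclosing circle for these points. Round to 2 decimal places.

6.78

Side lengths²: P_1P_2² = 170, P_1P_3² = 169, P_2P_3² = 53.
Since P_1P_2² = 170 < 169 + 53 = 222, the triangle is acute, so the smallest enclosing circle is the circumcircle.
Circumcentre = (41/14, 1.5), r² = 4505/98.
r = √(4505/98) ≈ 6.78.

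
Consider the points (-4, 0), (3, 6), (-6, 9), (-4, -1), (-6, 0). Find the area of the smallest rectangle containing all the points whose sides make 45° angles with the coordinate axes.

In coordinates u = x + y, v = x − y the rectangle is axis-aligned; the map (x,y)→(u,v) scales areas by 2.
u-values: -4, 9, 3, -5, -6; range = 9 − (-6) = 15.
v-values: -4, -3, -15, -3, -6; range = -3 − (-15) = 12.
Area = (15 × 12) / 2 = 90.

90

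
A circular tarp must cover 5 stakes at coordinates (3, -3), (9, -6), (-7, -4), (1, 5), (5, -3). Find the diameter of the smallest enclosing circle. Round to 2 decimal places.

By Welzl's lemma the MEC is supported by two points (diametrically opposite) or three points (on a circumcircle).
The minimum enclosing circle is determined by three boundary points: (9, -6), (-7, -4), (1, 5).
Their circumcentre is (1.21875, -3.25) with r² = 68.1103515625.
The farthest remaining point (5, -3) is at distance² 14.3603515625 ≤ 68.1103515625.
Diameter = 2r = 2√(68.1103515625) ≈ 16.51.

16.51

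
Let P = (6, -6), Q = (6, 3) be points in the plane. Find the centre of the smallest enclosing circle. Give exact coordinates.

(6, -1.5)

The smallest circle enclosing two points has them as diameter endpoints.
Centre = midpoint = (6, -1.5); r² = |PQ|²/4 = 81/4 = 20.25.
Centre = (6, -1.5).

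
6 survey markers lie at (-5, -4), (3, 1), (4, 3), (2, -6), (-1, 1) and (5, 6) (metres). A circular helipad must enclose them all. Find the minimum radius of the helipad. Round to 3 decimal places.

7.075

By Welzl's lemma the MEC is supported by two points (diametrically opposite) or three points (on a circumcircle).
The minimum enclosing circle is determined by three boundary points: (-5, -4), (2, -6), (5, 6).
Their circumcentre is (1/6, 5/6) with r² = 901/18.
The farthest remaining point (4, 3) is at distance² 349/18 ≤ 901/18.
r = √(901/18) ≈ 7.075.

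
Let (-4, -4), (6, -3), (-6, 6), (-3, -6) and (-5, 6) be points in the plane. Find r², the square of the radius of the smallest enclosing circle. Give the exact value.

19125/338

The minimum enclosing circle is determined by three boundary points: (6, -3), (-6, 6), (-3, -6).
Their circumcentre is (-9/26, 27/26) with r² = 19125/338.
The farthest remaining point (-5, 6) is at distance² 15641/338 ≤ 19125/338.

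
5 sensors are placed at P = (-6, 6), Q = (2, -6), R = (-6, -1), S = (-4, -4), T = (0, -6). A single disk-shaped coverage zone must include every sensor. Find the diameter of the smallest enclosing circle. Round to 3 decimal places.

14.422

A smallest enclosing disk is always determined by at most three of the input points on its boundary.
The farthest pair is P–Q with squared distance 208. The circle on this segment as diameter has centre (-2, 0) and r² = 208/4 = 52.
Check R: distance² to centre = 17 ≤ 52, so it lies inside.
All remaining points lie in this disk, and no smaller disk contains both endpoints, so this is the minimum enclosing circle.
Diameter = 2r = 2√52 ≈ 14.422.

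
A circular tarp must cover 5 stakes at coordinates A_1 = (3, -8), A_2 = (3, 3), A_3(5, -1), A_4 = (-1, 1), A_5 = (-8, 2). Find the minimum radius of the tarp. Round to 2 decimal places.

7.46

A smallest enclosing disk is always determined by at most three of the input points on its boundary.
The minimum enclosing circle is determined by three boundary points: A_1, A_2, A_5.
Their circumcentre is (-45/22, -2.5) with r² = 13481/242.
The farthest remaining point A_3 is at distance² 12557/242 ≤ 13481/242.
r = √(13481/242) ≈ 7.46.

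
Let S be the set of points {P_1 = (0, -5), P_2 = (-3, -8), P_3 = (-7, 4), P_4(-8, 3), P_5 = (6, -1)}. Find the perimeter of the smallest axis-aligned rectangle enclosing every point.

Width = max x − min x = 6 − (-8) = 14.
Height = max y − min y = 4 − (-8) = 12.
Perimeter = 2(14 + 12) = 52.

52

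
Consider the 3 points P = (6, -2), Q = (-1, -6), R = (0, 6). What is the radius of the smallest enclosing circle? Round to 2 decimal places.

Side lengths²: PQ² = 65, PR² = 100, QR² = 145.
Since QR² = 145 < 100 + 65 = 165, the triangle is acute, so the smallest enclosing circle is the circumcircle.
Circumcentre = (0.25, -0.0625), r² = 36.81640625.
r = √(36.81640625) ≈ 6.07.

6.07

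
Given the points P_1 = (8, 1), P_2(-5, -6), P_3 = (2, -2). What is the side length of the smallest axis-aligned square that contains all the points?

13

The bounding box has width 13 and height 7.
An axis-aligned square enclosing the set must have side ≥ max(width, height).
So the minimum side is max(13, 7) = 13.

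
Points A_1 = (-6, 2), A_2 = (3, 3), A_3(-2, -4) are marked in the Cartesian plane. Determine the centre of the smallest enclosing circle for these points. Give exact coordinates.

Side lengths²: A_1A_2² = 82, A_1A_3² = 52, A_2A_3² = 74.
Since A_1A_2² = 82 < 74 + 52 = 126, the triangle is acute, so the smallest enclosing circle is the circumcircle.
Circumcentre = (-38/29, 23/29), r² = 19721/841.
Centre = (-38/29, 23/29).

(-38/29, 23/29)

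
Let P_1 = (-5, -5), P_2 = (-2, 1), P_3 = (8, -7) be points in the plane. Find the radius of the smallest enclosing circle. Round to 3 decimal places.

6.726

Side lengths²: P_1P_2² = 45, P_1P_3² = 173, P_2P_3² = 164.
Since P_1P_3² = 173 < 164 + 45 = 209, the triangle is acute, so the smallest enclosing circle is the circumcircle.
Circumcentre = (12/7, -129/28), r² = 35465/784.
r = √(35465/784) ≈ 6.726.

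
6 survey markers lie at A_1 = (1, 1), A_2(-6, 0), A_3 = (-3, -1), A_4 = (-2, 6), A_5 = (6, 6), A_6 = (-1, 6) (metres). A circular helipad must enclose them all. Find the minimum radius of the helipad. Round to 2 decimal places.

6.71

The minimum enclosing circle of a finite set is fixed by two of the points (as a diameter) or three (as a circumcircle).
The farthest pair is A_2–A_5 with squared distance 180. The circle on this segment as diameter has centre (0, 3) and r² = 180/4 = 45.
Check A_1: distance² to centre = 5 ≤ 45, so it lies inside.
All remaining points lie in this disk, and no smaller disk contains both endpoints, so this is the minimum enclosing circle.
r = √45 ≈ 6.71.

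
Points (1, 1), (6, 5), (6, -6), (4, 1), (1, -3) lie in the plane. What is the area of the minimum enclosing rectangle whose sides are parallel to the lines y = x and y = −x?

In coordinates u = x + y, v = x − y the rectangle is axis-aligned; the map (x,y)→(u,v) scales areas by 2.
u-values: 2, 11, 0, 5, -2; range = 11 − (-2) = 13.
v-values: 0, 1, 12, 3, 4; range = 12 − 0 = 12.
Area = (13 × 12) / 2 = 78.

78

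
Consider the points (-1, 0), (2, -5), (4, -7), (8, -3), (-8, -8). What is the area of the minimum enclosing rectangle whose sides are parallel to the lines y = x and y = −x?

126

In coordinates u = x + y, v = x − y the rectangle is axis-aligned; the map (x,y)→(u,v) scales areas by 2.
u-values: -1, -3, -3, 5, -16; range = 5 − (-16) = 21.
v-values: -1, 7, 11, 11, 0; range = 11 − (-1) = 12.
Area = (21 × 12) / 2 = 126.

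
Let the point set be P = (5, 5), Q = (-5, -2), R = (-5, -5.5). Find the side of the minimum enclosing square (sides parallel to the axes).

10.5

The bounding box has width 10 and height 10.5.
An axis-aligned square enclosing the set must have side ≥ max(width, height).
So the minimum side is max(10, 10.5) = 10.5.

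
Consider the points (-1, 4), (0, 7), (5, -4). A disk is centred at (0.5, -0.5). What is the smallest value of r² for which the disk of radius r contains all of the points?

The required radius is the distance from (0.5, -0.5) to the farthest point.
Squared distances: 22.5, 56.5, 32.5.
Maximum is 56.5, attained at (0, 7).

56.5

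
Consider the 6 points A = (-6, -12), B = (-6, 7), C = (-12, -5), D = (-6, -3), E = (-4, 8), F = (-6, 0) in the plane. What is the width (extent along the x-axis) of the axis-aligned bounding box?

max x = -4, min x = -12, so width = 8.

8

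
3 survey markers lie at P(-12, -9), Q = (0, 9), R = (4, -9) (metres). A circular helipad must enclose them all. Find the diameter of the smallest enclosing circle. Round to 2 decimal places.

Side lengths²: PQ² = 468, PR² = 256, QR² = 340.
Since PQ² = 468 < 340 + 256 = 596, the triangle is acute, so the smallest enclosing circle is the circumcircle.
Circumcentre = (-4, -4/3), r² = 1105/9.
Diameter = 2r = 2√(1105/9) ≈ 22.16.

22.16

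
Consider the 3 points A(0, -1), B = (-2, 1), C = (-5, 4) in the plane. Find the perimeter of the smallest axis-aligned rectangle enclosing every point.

Width = max x − min x = 0 − (-5) = 5.
Height = max y − min y = 4 − (-1) = 5.
Perimeter = 2(5 + 5) = 20.

20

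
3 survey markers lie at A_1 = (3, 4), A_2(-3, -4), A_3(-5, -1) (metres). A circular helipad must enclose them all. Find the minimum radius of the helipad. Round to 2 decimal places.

5.00

Side lengths²: A_1A_2² = 100, A_1A_3² = 89, A_2A_3² = 13.
Since A_1A_2² = 100 < 89 + 13 = 102, the triangle is acute, so the smallest enclosing circle is the circumcircle.
Circumcentre = (-2/17, 3/34), r² = 28925/1156.
r = √(28925/1156) ≈ 5.00.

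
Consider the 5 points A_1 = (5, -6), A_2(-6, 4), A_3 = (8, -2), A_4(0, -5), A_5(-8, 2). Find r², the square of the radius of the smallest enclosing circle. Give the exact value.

The minimum enclosing circle of a finite set is fixed by two of the points (as a diameter) or three (as a circumcircle).
The farthest pair is A_3–A_5 with squared distance 272. The circle on this segment as diameter has centre (0, 0) and r² = 272/4 = 68.
Check A_1: distance² to centre = 61 ≤ 68, so it lies inside.
All remaining points lie in this disk, and no smaller disk contains both endpoints, so this is the minimum enclosing circle.

68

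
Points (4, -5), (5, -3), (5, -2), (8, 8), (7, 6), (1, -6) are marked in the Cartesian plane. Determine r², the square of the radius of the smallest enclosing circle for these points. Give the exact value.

61.25

The minimum enclosing circle of a finite set is fixed by two of the points (as a diameter) or three (as a circumcircle).
The farthest pair is (8, 8)–(1, -6) with squared distance 245. The circle on this segment as diameter has centre (4.5, 1) and r² = 245/4 = 61.25.
Check (4, -5): distance² to centre = 36.25 ≤ 61.25, so it lies inside.
All remaining points lie in this disk, and no smaller disk contains both endpoints, so this is the minimum enclosing circle.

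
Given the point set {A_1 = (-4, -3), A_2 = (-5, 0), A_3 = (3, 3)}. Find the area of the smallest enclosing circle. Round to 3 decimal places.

66.759

Side lengths²: A_1A_2² = 10, A_1A_3² = 85, A_2A_3² = 73.
Since A_1A_3² = 85 ≥ 73 + 10 = 83, the angle opposite A_1A_3 is not acute, so the smallest enclosing circle has A_1A_3 as diameter.
Centre = midpoint of A_1A_3 = (-0.5, 0), r² = 85/4 = 21.25.
Area = π·r² = π·21.25 ≈ 66.759.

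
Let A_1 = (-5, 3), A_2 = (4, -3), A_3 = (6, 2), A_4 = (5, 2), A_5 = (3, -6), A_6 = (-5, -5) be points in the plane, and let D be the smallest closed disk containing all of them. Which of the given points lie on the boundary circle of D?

By Welzl's lemma the MEC is supported by two points (diametrically opposite) or three points (on a circumcircle).
The minimum enclosing circle is determined by three boundary points: A_1, A_3, A_6.
Their circumcentre is (2/11, -1) with r² = 5185/121.
The farthest remaining point A_5 is at distance² 3986/121 ≤ 5185/121.
The points at distance exactly r from the centre are A_1, A_3, A_6 — 3 points.

A_1, A_3, A_6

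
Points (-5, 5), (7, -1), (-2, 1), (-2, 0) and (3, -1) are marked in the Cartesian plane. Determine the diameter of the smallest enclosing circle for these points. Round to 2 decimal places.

The minimum enclosing circle of a finite set is fixed by two of the points (as a diameter) or three (as a circumcircle).
The farthest pair is (-5, 5)–(7, -1) with squared distance 180. The circle on this segment as diameter has centre (1, 2) and r² = 180/4 = 45.
Check (-2, 1): distance² to centre = 10 ≤ 45, so it lies inside.
All remaining points lie in this disk, and no smaller disk contains both endpoints, so this is the minimum enclosing circle.
Diameter = 2r = 2√45 ≈ 13.42.

13.42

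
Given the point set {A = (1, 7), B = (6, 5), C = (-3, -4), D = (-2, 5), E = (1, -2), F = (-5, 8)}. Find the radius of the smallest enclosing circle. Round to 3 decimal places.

The minimum enclosing circle of a finite set is fixed by two of the points (as a diameter) or three (as a circumcircle).
The minimum enclosing circle is determined by three boundary points: B, C, F.
Their circumcentre is (-4/7, 18/7) with r² = 2405/49.
The farthest remaining point E is at distance² 1145/49 ≤ 2405/49.
r = √(2405/49) ≈ 7.006.

7.006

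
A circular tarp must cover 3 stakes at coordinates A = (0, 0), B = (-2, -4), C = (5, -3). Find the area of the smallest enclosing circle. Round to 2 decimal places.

Side lengths²: AB² = 20, AC² = 34, BC² = 50.
Since BC² = 50 < 34 + 20 = 54, the triangle is acute, so the smallest enclosing circle is the circumcircle.
Circumcentre = (19/13, -42/13), r² = 2125/169.
Area = π·r² = π·2125/169 ≈ 39.50.

39.50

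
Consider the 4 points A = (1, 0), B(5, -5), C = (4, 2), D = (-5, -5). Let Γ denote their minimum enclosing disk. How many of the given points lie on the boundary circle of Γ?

A smallest enclosing disk is always determined by at most three of the input points on its boundary.
The minimum enclosing circle is determined by three boundary points: B, C, D.
Their circumcentre is (0, -15/7) with r² = 1625/49.
The farthest remaining point A is at distance² 274/49 ≤ 1625/49.
The points at distance exactly r from the centre are B, C, D — 3 points.

3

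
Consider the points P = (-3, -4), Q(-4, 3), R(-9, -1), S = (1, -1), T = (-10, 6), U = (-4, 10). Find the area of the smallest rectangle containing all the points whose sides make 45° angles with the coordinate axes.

In coordinates u = x + y, v = x − y the rectangle is axis-aligned; the map (x,y)→(u,v) scales areas by 2.
u-values: -7, -1, -10, 0, -4, 6; range = 6 − (-10) = 16.
v-values: 1, -7, -8, 2, -16, -14; range = 2 − (-16) = 18.
Area = (16 × 18) / 2 = 144.

144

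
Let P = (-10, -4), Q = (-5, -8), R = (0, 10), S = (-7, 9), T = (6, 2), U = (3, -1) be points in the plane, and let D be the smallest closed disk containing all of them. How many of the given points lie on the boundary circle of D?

2

By Welzl's lemma the MEC is supported by two points (diametrically opposite) or three points (on a circumcircle).
The farthest pair is Q–R with squared distance 349. The circle on this segment as diameter has centre (-2.5, 1) and r² = 349/4 = 87.25.
Check P: distance² to centre = 81.25 ≤ 87.25, so it lies inside.
All remaining points lie in this disk, and no smaller disk contains both endpoints, so this is the minimum enclosing circle.
The points at distance exactly r from the centre are Q, R — 2 points.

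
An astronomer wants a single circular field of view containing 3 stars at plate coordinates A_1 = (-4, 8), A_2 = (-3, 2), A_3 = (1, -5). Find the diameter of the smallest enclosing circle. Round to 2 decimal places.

13.93

Side lengths²: A_1A_2² = 37, A_1A_3² = 194, A_2A_3² = 65.
Since A_1A_3² = 194 ≥ 65 + 37 = 102, the angle opposite A_1A_3 is not acute, so the smallest enclosing circle has A_1A_3 as diameter.
Centre = midpoint of A_1A_3 = (-1.5, 1.5), r² = 194/4 = 48.5.
Diameter = 2r = 2√(48.5) ≈ 13.93.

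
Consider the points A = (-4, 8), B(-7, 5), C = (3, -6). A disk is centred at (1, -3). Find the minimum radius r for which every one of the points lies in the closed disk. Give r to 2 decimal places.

12.08

The required radius is the distance from (1, -3) to the farthest point.
Squared distances: 146, 128, 13.
Maximum is 146, attained at A.
r = √146 ≈ 12.08.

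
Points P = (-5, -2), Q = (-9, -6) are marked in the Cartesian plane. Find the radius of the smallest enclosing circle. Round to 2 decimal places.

The smallest circle enclosing two points has them as diameter endpoints.
Centre = midpoint = (-7, -4); r² = |PQ|²/4 = 32/4 = 8.
r = √8 ≈ 2.83.

2.83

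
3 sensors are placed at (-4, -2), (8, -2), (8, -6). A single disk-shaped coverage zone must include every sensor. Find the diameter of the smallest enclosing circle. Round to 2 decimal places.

12.65

Call the three points A, B, C in the order given.
Side lengths²: AB² = 144, AC² = 160, BC² = 16.
Since AC² = 160 ≥ 144 + 16 = 160, the angle opposite AC is not acute, so the smallest enclosing circle has AC as diameter.
Centre = midpoint of AC = (2, -4), r² = 160/4 = 40.
Diameter = 2r = 2√40 ≈ 12.65.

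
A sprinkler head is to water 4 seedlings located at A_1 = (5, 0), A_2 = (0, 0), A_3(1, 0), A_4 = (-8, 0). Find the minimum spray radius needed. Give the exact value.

6.5

The minimum enclosing circle of a finite set is fixed by two of the points (as a diameter) or three (as a circumcircle).
The farthest pair is A_1–A_4 with squared distance 169. The circle on this segment as diameter has centre (-1.5, 0) and r² = 169/4 = 42.25.
Check A_2: distance² to centre = 2.25 ≤ 42.25, so it lies inside.
All remaining points lie in this disk, and no smaller disk contains both endpoints, so this is the minimum enclosing circle.
r = √(42.25) = 6.5.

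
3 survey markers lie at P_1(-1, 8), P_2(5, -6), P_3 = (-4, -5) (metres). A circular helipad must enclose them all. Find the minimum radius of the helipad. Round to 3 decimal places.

Side lengths²: P_1P_2² = 232, P_1P_3² = 178, P_2P_3² = 82.
Since P_1P_2² = 232 < 178 + 82 = 260, the triangle is acute, so the smallest enclosing circle is the circumcircle.
Circumcentre = (71/60, 0.65), r² = 105821/1800.
r = √(105821/1800) ≈ 7.667.

7.667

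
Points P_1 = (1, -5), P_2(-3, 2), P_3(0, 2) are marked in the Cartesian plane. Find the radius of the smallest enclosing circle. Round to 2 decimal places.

Side lengths²: P_1P_2² = 65, P_1P_3² = 50, P_2P_3² = 9.
Since P_1P_2² = 65 ≥ 50 + 9 = 59, the angle opposite P_1P_2 is not acute, so the smallest enclosing circle has P_1P_2 as diameter.
Centre = midpoint of P_1P_2 = (-1, -1.5), r² = 65/4 = 16.25.
r = √(16.25) ≈ 4.03.

4.03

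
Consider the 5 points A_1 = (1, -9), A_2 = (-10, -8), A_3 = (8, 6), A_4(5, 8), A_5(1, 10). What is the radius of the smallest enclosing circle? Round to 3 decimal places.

A smallest enclosing disk is always determined by at most three of the input points on its boundary.
The farthest pair is A_2–A_3 with squared distance 520. The circle on this segment as diameter has centre (-1, -1) and r² = 520/4 = 130.
Check A_1: distance² to centre = 68 ≤ 130, so it lies inside.
All remaining points lie in this disk, and no smaller disk contains both endpoints, so this is the minimum enclosing circle.
r = √130 ≈ 11.402.

11.402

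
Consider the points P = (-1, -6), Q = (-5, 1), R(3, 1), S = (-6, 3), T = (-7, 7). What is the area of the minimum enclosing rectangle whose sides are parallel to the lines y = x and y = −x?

In coordinates u = x + y, v = x − y the rectangle is axis-aligned; the map (x,y)→(u,v) scales areas by 2.
u-values: -7, -4, 4, -3, 0; range = 4 − (-7) = 11.
v-values: 5, -6, 2, -9, -14; range = 5 − (-14) = 19.
Area = (11 × 19) / 2 = 104.5.

104.5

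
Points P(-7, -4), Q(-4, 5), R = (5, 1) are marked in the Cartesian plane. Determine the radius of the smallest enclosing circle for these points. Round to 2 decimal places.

Side lengths²: PQ² = 90, PR² = 169, QR² = 97.
Since PR² = 169 < 97 + 90 = 187, the triangle is acute, so the smallest enclosing circle is the circumcircle.
Circumcentre = (-77/62, -57/62), r² = 81965/1922.
r = √(81965/1922) ≈ 6.53.

6.53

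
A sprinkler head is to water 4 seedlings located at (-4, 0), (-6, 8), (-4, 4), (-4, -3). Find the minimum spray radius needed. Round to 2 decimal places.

The minimum enclosing circle of a finite set is fixed by two of the points (as a diameter) or three (as a circumcircle).
The farthest pair is (-6, 8)–(-4, -3) with squared distance 125. The circle on this segment as diameter has centre (-5, 2.5) and r² = 125/4 = 31.25.
Check (-4, 0): distance² to centre = 7.25 ≤ 31.25, so it lies inside.
All remaining points lie in this disk, and no smaller disk contains both endpoints, so this is the minimum enclosing circle.
r = √(31.25) ≈ 5.59.

5.59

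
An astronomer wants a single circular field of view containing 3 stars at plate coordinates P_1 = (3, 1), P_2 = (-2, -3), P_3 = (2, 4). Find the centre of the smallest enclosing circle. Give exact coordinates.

(0, 0.5)

Side lengths²: P_1P_2² = 41, P_1P_3² = 10, P_2P_3² = 65.
Since P_2P_3² = 65 ≥ 41 + 10 = 51, the angle opposite P_2P_3 is not acute, so the smallest enclosing circle has P_2P_3 as diameter.
Centre = midpoint of P_2P_3 = (0, 0.5), r² = 65/4 = 16.25.
Centre = (0, 0.5).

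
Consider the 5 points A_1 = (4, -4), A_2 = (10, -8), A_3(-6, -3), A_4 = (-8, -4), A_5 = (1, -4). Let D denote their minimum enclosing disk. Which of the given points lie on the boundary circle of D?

By Welzl's lemma the MEC is supported by two points (diametrically opposite) or three points (on a circumcircle).
The farthest pair is A_2–A_4 with squared distance 340. The circle on this segment as diameter has centre (1, -6) and r² = 340/4 = 85.
Check A_1: distance² to centre = 13 ≤ 85, so it lies inside.
All remaining points lie in this disk, and no smaller disk contains both endpoints, so this is the minimum enclosing circle.
The points at distance exactly r from the centre are A_2, A_4 — 2 points.

A_2, A_4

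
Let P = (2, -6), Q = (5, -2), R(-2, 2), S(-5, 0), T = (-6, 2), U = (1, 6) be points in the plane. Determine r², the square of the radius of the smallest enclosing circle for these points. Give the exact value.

The minimum enclosing circle is determined by three boundary points: P, T, U.
Their circumcentre is (-3/22, -3/22) with r² = 9425/242.
The farthest remaining point Q is at distance² 7225/242 ≤ 9425/242.

9425/242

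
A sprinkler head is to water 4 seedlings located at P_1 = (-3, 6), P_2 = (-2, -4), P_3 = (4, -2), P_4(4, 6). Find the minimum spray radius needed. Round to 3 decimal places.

5.860

A smallest enclosing disk is always determined by at most three of the input points on its boundary.
The minimum enclosing circle is determined by three boundary points: P_1, P_2, P_4.
Their circumcentre is (0.5, 1.3) with r² = 34.34.
The farthest remaining point P_3 is at distance² 23.14 ≤ 34.34.
r = √(34.34) ≈ 5.860.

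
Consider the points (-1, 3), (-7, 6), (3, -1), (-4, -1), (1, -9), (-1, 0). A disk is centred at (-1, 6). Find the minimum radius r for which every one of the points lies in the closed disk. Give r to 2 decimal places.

The required radius is the distance from (-1, 6) to the farthest point.
Squared distances: 9, 36, 65, 58, 229, 36.
Maximum is 229, attained at (1, -9).
r = √229 ≈ 15.13.

15.13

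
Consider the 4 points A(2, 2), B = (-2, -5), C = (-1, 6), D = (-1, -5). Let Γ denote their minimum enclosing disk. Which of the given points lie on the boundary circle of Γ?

B, C, D

The minimum enclosing circle of a finite set is fixed by two of the points (as a diameter) or three (as a circumcircle).
The farthest pair is B–C with squared distance 122. The circle on this segment as diameter has centre (-1.5, 0.5) and r² = 122/4 = 30.5.
Check A: distance² to centre = 14.5 ≤ 30.5, so it lies inside.
All remaining points lie in this disk, and no smaller disk contains both endpoints, so this is the minimum enclosing circle.
The points at distance exactly r from the centre are B, C, D — 3 points.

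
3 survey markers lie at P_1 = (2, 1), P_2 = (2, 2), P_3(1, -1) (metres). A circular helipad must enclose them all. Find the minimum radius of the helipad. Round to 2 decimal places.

1.58

Side lengths²: P_1P_2² = 1, P_1P_3² = 5, P_2P_3² = 10.
Since P_2P_3² = 10 ≥ 5 + 1 = 6, the angle opposite P_2P_3 is not acute, so the smallest enclosing circle has P_2P_3 as diameter.
Centre = midpoint of P_2P_3 = (1.5, 0.5), r² = 10/4 = 2.5.
r = √(2.5) ≈ 1.58.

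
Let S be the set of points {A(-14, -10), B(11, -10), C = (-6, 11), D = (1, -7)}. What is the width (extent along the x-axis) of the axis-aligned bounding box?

25

max x = 11, min x = -14, so width = 25.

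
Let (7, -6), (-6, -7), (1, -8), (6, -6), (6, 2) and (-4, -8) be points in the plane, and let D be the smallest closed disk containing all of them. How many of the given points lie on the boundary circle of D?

3

The minimum enclosing circle of a finite set is fixed by two of the points (as a diameter) or three (as a circumcircle).
The minimum enclosing circle is determined by three boundary points: (7, -6), (-6, -7), (6, 2).
Their circumcentre is (3/14, -39/14) with r² = 5525/98.
The farthest remaining point (-4, -8) is at distance² 4405/98 ≤ 5525/98.
The points at distance exactly r from the centre are (7, -6), (-6, -7), (6, 2) — 3 points.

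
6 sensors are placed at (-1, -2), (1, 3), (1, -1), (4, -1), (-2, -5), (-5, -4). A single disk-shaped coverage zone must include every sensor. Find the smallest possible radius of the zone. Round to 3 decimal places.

4.859

By Welzl's lemma the MEC is supported by two points (diametrically opposite) or three points (on a circumcircle).
The minimum enclosing circle is determined by three boundary points: (1, 3), (4, -1), (-5, -4).
Their circumcentre is (-5/6, -1.5) with r² = 425/18.
The farthest remaining point (-2, -5) is at distance² 245/18 ≤ 425/18.
r = √(425/18) ≈ 4.859.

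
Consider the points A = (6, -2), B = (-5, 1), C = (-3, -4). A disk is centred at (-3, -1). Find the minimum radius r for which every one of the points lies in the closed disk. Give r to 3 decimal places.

The required radius is the distance from (-3, -1) to the farthest point.
Squared distances: 82, 8, 9.
Maximum is 82, attained at A.
r = √82 ≈ 9.055.

9.055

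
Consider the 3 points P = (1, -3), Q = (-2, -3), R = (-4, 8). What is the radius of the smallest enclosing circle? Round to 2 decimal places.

6.04

Side lengths²: PQ² = 9, PR² = 146, QR² = 125.
Since PR² = 146 ≥ 125 + 9 = 134, the angle opposite PR is not acute, so the smallest enclosing circle has PR as diameter.
Centre = midpoint of PR = (-1.5, 2.5), r² = 146/4 = 36.5.
r = √(36.5) ≈ 6.04.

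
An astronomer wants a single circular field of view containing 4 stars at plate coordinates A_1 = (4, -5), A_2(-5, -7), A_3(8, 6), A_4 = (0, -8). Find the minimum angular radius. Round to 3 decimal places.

9.192

By Welzl's lemma the MEC is supported by two points (diametrically opposite) or three points (on a circumcircle).
The farthest pair is A_2–A_3 with squared distance 338. The circle on this segment as diameter has centre (1.5, -0.5) and r² = 338/4 = 84.5.
Check A_1: distance² to centre = 26.5 ≤ 84.5, so it lies inside.
All remaining points lie in this disk, and no smaller disk contains both endpoints, so this is the minimum enclosing circle.
r = √(84.5) ≈ 9.192.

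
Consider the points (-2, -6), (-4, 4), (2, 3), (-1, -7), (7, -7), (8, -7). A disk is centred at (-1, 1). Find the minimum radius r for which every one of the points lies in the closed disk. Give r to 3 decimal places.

The required radius is the distance from (-1, 1) to the farthest point.
Squared distances: 50, 18, 13, 64, 128, 145.
Maximum is 145, attained at (8, -7).
r = √145 ≈ 12.042.

12.042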